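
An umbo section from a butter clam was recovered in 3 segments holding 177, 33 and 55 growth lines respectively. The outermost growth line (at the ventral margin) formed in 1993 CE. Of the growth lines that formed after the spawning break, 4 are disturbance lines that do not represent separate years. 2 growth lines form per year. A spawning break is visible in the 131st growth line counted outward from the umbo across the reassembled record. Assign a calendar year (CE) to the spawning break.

1928 CE

Total growth lines = 177 + 33 + 55 = 265.
Between growth line 131 and the ventral margin there are 265 − 131 = 134 growth lines.
134 − 4 false = 130 true growth lines after the spawning break.
Dividing by 2 growth lines per year: 130 / 2 = 65 years.
1993 − 65 = 1928 CE.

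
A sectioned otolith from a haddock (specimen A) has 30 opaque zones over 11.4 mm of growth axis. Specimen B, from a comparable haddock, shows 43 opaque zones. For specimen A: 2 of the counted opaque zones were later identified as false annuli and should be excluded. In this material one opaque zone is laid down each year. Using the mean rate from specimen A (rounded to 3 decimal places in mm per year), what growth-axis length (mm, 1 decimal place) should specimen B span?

Specimen A: after corrections the count is 30 − 2 = 28 opaque zones.
A: 11.4 mm over 28 years gives 11.4 / 28 ≈ 0.407 mm/yr.
For B, 0.407 mm/year × 43 years = 17.5 mm.

17.5 mm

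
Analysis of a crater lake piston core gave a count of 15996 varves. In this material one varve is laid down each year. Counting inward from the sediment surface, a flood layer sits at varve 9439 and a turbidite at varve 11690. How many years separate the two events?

Separation: 11690 − 9439 = 2251 varves.
At one varve per year, 2251 years elapsed between them.

2251 years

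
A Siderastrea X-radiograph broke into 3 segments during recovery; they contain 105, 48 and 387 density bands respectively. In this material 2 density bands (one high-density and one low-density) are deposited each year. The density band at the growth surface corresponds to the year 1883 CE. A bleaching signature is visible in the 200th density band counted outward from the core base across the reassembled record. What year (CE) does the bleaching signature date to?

Total density bands = 105 + 48 + 387 = 540.
540 − 200 = 340 density bands lie beyond the bleaching signature toward the growth surface.
With 2 density bands per year, 340 / 2 = 170 years.
The density band at the growth surface is 1883 CE, so the bleaching signature dates to 1883 − 170 = 1713 CE.

1713 CE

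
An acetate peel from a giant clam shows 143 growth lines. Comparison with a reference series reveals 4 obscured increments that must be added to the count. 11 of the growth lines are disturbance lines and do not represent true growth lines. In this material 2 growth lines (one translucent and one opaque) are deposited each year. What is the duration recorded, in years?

True growth line count = 143 − 11 + 4 = 136.
With 2 growth lines per year, 136 / 2 = 68 years.

68 yr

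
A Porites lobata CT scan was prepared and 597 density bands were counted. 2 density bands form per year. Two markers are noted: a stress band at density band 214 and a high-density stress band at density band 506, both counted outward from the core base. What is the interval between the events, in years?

146 years

506 − 214 = 292 density bands lie between the two events.
292 density bands at 2 per year is 292 / 2 = 146 years.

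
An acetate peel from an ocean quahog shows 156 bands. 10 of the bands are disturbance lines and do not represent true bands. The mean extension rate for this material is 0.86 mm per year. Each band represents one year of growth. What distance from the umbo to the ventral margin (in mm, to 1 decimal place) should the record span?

After corrections the count is 156 − 10 = 146 bands.
Length ≈ 0.86 × 146 = 125.6 mm.

125.6 mm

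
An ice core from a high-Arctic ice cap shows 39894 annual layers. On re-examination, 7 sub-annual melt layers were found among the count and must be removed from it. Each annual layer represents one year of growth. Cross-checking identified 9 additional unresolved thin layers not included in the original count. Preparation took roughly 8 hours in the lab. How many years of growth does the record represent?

39896 yr

After corrections the count is 39894 − 7 + 9 = 39896 annual layers.
With a one-to-one annual layer periodicity this is 39896 years.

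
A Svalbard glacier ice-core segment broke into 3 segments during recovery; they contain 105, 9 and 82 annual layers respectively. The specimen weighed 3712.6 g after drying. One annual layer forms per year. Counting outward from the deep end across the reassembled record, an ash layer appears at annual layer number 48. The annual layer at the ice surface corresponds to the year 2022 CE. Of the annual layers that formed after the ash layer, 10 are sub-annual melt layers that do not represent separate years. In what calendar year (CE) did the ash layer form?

Total annual layers = 105 + 9 + 82 = 196.
196 − 48 = 148 annual layers lie beyond the ash layer toward the ice surface.
Excluding 10 false annual layers: 148 − 10 = 138.
The annual layer at the ice surface is 2022 CE, so the ash layer dates to 2022 − 138 = 1884 CE.

1884 CE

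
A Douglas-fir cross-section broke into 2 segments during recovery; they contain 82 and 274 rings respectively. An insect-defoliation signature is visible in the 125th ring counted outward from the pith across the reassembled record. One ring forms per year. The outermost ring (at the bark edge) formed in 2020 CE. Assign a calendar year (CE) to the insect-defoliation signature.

Total rings = 82 + 274 = 356.
The insect-defoliation signature sits at ring 125 from the pith, so 356 − 125 = 231 rings formed after it.
The ring at the bark edge is 2020 CE, so the insect-defoliation signature dates to 2020 − 231 = 1789 CE.

1789 CE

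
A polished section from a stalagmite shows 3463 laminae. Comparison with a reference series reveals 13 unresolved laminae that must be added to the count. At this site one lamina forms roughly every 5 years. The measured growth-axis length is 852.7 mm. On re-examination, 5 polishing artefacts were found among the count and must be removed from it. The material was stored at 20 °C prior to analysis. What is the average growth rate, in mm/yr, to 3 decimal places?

0.049 mm/yr

After corrections the count is 3463 − 5 + 13 = 3471 laminae.
Multiplying by 5 years per lamina: 3471 × 5 = 17355 years.
Mean rate = 852.7 mm / 17355 years ≈ 0.049 mm/yr.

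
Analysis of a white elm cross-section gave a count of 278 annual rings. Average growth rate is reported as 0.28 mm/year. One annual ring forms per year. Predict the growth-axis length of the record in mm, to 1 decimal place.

The record spans 278 years at 0.28 mm per year.
Predicted length = 0.28 mm/year × 278 years = 77.8 mm.

77.8 mm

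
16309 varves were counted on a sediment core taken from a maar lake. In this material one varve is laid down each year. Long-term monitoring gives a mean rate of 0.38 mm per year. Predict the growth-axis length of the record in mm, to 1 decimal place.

6197.4 mm

The record spans 16309 years at 0.38 mm per year.
Length ≈ 0.38 × 16309 = 6197.4 mm.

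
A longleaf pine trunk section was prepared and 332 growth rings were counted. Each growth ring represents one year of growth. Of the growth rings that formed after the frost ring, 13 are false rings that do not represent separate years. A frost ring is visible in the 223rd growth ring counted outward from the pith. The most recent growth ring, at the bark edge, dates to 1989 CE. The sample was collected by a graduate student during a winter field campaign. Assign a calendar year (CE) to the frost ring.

Between growth ring 223 and the bark edge there are 332 − 223 = 109 growth rings.
Removing the 13 false growth rings leaves 109 − 13 = 96 true growth rings beyond the frost ring.
Counting back 96 years from 1989 CE places the frost ring in 1989 − 96 = 1893 CE.

1893 CE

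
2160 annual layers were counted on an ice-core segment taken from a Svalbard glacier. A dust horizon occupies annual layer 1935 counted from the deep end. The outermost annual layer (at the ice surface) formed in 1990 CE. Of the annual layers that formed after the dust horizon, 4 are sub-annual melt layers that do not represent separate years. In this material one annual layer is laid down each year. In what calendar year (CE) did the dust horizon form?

1769 CE

The dust horizon sits at annual layer 1935 from the deep end, so 2160 − 1935 = 225 annual layers formed after it.
Removing the 4 false annual layers leaves 225 − 4 = 221 true annual layers beyond the dust horizon.
1990 − 221 = 1769 CE.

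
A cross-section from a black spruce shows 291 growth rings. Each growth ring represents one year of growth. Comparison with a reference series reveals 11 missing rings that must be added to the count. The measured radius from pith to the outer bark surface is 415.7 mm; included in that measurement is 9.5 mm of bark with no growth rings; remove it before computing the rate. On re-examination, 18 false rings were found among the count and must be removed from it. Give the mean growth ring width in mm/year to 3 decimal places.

After corrections the count is 291 − 18 + 11 = 284 growth rings.
Net length = 415.7 − 9.5 = 406.2 mm.
406.2 mm over 284 years gives 406.2 / 284 ≈ 1.430 mm/year.

1.430 mm/year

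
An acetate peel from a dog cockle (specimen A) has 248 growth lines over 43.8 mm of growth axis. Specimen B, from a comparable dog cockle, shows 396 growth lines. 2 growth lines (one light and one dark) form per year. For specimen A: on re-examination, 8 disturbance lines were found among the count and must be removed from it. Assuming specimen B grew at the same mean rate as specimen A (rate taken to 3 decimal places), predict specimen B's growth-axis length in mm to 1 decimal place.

72.3 mm

Specimen A: after corrections the count is 248 − 8 = 240 growth lines.
Specimen A: with 2 growth lines per year, 240 / 2 = 120 years.
A: 43.8 mm over 120 years gives 43.8 / 120 ≈ 0.365 mm/year.
Specimen B: 396 growth lines at 2 per year is 396 / 2 = 198 years. For B, 0.365 mm/year × 198 years = 72.3 mm.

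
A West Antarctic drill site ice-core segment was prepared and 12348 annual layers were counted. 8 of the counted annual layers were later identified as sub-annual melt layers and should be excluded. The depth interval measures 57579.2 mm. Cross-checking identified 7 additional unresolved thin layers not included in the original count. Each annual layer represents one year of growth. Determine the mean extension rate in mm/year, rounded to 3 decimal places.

4.663 mm/year

Adjusted count: 12348 − 8 + 7 = 12347 annual layers.
Mean rate = 57579.2 mm / 12347 years ≈ 4.663 mm/year.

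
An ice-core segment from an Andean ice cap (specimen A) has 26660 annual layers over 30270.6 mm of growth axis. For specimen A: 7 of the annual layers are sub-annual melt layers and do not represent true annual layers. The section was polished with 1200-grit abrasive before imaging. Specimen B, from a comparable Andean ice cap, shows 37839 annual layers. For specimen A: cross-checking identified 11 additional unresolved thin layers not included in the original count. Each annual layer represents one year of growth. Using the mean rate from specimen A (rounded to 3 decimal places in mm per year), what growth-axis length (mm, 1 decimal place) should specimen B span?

Specimen A: correcting the raw count gives 26660 − 7 + 11 = 26664 true annual layers.
A: Extension rate ≈ 30270.6 / 26664 = 1.135 mm/year.
For B, 1.135 mm/year × 37839 years = 42947.3 mm.

42947.3 mm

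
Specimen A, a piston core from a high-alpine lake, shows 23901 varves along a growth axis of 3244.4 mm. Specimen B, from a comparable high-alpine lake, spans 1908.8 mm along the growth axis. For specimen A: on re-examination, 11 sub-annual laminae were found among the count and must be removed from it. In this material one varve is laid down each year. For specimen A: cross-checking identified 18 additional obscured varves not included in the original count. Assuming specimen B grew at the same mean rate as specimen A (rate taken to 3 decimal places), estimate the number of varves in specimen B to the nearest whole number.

14035 varves

Specimen A: after corrections the count is 23901 − 11 + 18 = 23908 varves.
A: 3244.4 mm over 23908 years gives 3244.4 / 23908 ≈ 0.136 mm/year.
Specimen B: 1908.8 mm / 0.136 mm per year = 14035.29 years ≈ 14035 varves.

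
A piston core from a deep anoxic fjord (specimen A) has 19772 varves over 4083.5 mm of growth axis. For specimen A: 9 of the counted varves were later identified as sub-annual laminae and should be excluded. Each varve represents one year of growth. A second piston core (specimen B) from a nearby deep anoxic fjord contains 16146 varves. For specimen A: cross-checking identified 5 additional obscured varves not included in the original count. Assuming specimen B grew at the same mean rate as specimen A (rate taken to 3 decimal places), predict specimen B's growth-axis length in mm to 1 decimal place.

Specimen A: adjusted count: 19772 − 9 + 5 = 19768 varves.
A: Mean rate = 4083.5 mm / 19768 years ≈ 0.207 mm/yr.
For B, 0.207 mm/year × 16146 years = 3342.2 mm.

3342.2 mm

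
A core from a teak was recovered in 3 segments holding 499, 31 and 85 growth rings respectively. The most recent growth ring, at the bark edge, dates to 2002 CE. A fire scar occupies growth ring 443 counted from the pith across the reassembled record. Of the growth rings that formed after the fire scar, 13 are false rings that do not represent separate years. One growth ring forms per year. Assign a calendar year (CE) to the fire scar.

Total growth rings = 499 + 31 + 85 = 615.
615 − 443 = 172 growth rings lie beyond the fire scar toward the bark edge.
172 − 13 false = 159 true growth rings after the fire scar.
2002 − 159 = 1843 CE.

1843 CE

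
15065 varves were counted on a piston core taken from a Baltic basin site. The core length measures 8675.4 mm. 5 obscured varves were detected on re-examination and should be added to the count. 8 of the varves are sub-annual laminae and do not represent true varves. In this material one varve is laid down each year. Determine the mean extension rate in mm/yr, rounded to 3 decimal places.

0.576 mm/yr

Adjusted count: 15065 − 8 + 5 = 15062 varves.
8675.4 mm over 15062 years gives 8675.4 / 15062 ≈ 0.576 mm/yr.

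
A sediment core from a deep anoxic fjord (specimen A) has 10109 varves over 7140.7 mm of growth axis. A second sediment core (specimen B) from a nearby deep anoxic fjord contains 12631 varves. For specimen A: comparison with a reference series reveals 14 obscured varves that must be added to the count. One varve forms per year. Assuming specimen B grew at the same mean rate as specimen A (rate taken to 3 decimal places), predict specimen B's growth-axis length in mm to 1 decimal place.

8904.9 mm

Specimen A: adjusted count: 10109 + 14 = 10123 varves.
A: 7140.7 mm over 10123 years gives 7140.7 / 10123 ≈ 0.705 mm/yr.
For B, 0.705 mm/year × 12631 years = 8904.9 mm.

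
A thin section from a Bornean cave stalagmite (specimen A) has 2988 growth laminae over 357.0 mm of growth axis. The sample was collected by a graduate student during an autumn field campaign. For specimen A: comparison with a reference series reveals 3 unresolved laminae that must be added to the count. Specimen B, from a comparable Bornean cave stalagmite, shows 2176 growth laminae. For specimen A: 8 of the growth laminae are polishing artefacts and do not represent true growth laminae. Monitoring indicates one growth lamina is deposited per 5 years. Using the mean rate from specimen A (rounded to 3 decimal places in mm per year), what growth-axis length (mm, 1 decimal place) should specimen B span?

Specimen A: correcting the raw count gives 2988 − 8 + 3 = 2983 true growth laminae.
Specimen A: at 5 years per growth lamina, 2983 × 5 = 14915 years.
A: 357.0 mm over 14915 years gives 357.0 / 14915 ≈ 0.024 mm/year.
Specimen B: at 5 years per growth lamina, 2176 × 5 = 10880 years. B's length ≈ 0.024 × 10880 = 261.1 mm.

261.1 mm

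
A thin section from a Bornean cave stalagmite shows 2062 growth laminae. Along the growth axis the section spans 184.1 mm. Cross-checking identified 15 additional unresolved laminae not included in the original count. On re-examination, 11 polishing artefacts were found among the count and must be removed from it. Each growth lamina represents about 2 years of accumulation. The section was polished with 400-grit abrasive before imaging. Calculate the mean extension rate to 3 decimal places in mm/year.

0.045 mm/year

Correcting the raw count gives 2062 − 11 + 15 = 2066 true growth laminae.
At 2 years per growth lamina, 2066 × 2 = 4132 years.
Extension rate ≈ 184.1 / 4132 = 0.045 mm/year.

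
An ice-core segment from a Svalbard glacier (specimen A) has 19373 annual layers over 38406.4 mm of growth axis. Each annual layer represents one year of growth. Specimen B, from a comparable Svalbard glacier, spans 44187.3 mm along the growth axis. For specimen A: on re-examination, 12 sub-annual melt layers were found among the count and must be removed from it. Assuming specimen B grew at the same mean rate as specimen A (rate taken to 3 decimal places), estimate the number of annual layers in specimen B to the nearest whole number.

22272 annual layers

Specimen A: adjusted count: 19373 − 12 = 19361 annual layers.
A: Mean rate = 38406.4 mm / 19361 years ≈ 1.984 mm/yr.
Specimen B: 44187.3 mm / 1.984 mm per year = 22271.82 years ≈ 22272 annual layers.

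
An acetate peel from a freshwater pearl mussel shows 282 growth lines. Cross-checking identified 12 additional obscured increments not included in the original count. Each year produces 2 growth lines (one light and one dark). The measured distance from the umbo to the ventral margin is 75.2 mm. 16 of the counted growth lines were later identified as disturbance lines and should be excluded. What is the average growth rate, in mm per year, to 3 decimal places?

0.541 mm per year

After corrections the count is 282 − 16 + 12 = 278 growth lines.
Dividing by 2 growth lines per year: 278 / 2 = 139 years.
Extension rate ≈ 75.2 / 139 = 0.541 mm per year.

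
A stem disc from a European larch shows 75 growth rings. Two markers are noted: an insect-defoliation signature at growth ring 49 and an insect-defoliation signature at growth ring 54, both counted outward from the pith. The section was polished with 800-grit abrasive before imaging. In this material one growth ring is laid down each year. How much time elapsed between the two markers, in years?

5 yr

Separation: 54 − 49 = 5 growth rings.
One growth ring per year makes the interval 5 years.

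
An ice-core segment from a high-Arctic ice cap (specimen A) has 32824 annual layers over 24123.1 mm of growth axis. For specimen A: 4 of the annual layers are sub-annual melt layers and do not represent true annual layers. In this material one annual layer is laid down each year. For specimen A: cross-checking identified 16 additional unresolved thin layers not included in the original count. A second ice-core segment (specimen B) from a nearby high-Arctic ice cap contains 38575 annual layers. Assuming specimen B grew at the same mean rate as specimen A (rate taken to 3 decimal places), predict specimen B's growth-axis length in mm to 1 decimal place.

Specimen A: adjusted count: 32824 − 4 + 16 = 32836 annual layers.
A: Extension rate ≈ 24123.1 / 32836 = 0.735 mm/yr.
For B, 0.735 mm/year × 38575 years = 28352.6 mm.

28352.6 mm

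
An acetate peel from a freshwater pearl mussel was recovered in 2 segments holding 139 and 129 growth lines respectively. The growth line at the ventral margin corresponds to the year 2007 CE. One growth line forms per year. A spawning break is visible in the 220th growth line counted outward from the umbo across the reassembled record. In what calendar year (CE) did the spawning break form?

1959 CE

Total growth lines = 139 + 129 = 268.
268 − 220 = 48 growth lines lie beyond the spawning break toward the ventral margin.
2007 − 48 = 1959 CE.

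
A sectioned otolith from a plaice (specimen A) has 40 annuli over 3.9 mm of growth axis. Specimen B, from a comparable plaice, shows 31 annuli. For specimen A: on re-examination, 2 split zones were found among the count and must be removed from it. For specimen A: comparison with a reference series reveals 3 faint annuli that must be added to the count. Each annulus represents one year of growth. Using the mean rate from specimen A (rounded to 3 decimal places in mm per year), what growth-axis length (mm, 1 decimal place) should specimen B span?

2.9 mm

Specimen A: adjusted count: 40 − 2 + 3 = 41 annuli.
A: Extension rate ≈ 3.9 / 41 = 0.095 mm/year.
Length of B = 0.095 × 31 = 2.9 mm.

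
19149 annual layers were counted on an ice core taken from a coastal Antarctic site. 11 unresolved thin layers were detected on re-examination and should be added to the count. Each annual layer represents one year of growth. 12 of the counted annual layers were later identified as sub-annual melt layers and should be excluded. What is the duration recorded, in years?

Adjusted count: 19149 − 12 + 11 = 19148 annual layers.
With a one-to-one annual layer periodicity this is 19148 years.

19148 years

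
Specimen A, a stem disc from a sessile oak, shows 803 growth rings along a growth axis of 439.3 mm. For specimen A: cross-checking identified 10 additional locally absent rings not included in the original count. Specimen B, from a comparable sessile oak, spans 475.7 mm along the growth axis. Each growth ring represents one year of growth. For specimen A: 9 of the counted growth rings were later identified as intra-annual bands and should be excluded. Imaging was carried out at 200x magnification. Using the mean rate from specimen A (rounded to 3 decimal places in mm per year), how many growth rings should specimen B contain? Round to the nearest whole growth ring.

Specimen A: after corrections the count is 803 − 9 + 10 = 804 growth rings.
A: Mean rate = 439.3 mm / 804 years ≈ 0.546 mm per year.
For B, 475.7 / 0.546 = 871.25 years ≈ 871 growth rings.

871 growth rings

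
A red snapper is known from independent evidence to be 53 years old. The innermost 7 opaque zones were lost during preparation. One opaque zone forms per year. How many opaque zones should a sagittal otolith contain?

46 opaque zones

One opaque zone per year gives 53 opaque zones over 53 years.
53 − 7 missed = 46 opaque zones expected in the prepared section.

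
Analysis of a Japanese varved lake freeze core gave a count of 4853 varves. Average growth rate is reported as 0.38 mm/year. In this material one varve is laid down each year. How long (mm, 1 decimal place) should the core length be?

1844.1 mm

4853 years of growth are recorded.
Predicted length = 0.38 mm/year × 4853 years = 1844.1 mm.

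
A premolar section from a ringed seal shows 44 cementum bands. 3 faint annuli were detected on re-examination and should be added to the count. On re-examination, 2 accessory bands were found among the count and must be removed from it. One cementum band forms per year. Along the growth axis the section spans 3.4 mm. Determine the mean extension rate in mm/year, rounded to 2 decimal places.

0.08 mm/year

Correcting the raw count gives 44 − 2 + 3 = 45 true cementum bands.
Mean rate = 3.4 mm / 45 years ≈ 0.08 mm/year.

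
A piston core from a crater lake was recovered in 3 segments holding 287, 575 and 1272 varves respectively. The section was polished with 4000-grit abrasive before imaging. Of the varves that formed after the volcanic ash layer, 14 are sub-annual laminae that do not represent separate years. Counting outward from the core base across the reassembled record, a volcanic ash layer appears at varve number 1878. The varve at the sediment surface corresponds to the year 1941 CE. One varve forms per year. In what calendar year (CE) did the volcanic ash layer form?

Total varves = 287 + 575 + 1272 = 2134.
The volcanic ash layer sits at varve 1878 from the core base, so 2134 − 1878 = 256 varves formed after it.
Excluding 14 false varves: 256 − 14 = 242.
Counting back 242 years from 1941 CE places the volcanic ash layer in 1941 − 242 = 1699 CE.

1699 CE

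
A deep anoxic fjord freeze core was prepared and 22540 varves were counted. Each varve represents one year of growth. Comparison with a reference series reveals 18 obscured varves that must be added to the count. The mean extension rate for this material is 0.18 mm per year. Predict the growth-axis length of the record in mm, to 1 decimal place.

After corrections the count is 22540 + 18 = 22558 varves.
Predicted length = 0.18 mm/year × 22558 years = 4060.4 mm.

4060.4 mm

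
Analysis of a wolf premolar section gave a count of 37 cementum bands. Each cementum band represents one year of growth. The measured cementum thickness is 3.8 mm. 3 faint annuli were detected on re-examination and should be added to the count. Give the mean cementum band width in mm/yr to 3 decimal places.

0.095 mm/yr

Correcting the raw count gives 37 + 3 = 40 true cementum bands.
3.8 mm over 40 years gives 3.8 / 40 ≈ 0.095 mm/yr.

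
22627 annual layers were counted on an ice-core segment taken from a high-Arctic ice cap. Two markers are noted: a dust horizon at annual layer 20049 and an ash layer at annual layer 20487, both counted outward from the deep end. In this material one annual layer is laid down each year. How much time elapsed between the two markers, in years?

The two markers are separated by 20487 − 20049 = 438 annual layers.
At one annual layer per year, 438 years elapsed between them.

438 years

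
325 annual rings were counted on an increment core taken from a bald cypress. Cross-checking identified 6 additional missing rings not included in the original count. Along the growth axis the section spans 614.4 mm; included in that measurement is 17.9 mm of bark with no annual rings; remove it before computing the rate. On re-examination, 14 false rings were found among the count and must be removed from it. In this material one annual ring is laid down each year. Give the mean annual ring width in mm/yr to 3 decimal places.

Correcting the raw count gives 325 − 14 + 6 = 317 true annual rings.
Removing the 17.9 mm offcut leaves 614.4 − 17.9 = 596.5 mm.
Mean rate = 596.5 mm / 317 years ≈ 1.882 mm/yr.

1.882 mm/yr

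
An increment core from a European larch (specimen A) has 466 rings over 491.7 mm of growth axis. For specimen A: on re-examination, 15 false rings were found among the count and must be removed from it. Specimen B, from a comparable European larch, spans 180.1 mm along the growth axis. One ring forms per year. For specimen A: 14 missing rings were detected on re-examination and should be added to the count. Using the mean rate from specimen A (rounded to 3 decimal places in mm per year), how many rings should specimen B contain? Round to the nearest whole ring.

Specimen A: after corrections the count is 466 − 15 + 14 = 465 rings.
A: 491.7 mm over 465 years gives 491.7 / 465 ≈ 1.057 mm/yr.
B spans 180.1 / 1.057 = 170.39 years ≈ 170 rings.

170 rings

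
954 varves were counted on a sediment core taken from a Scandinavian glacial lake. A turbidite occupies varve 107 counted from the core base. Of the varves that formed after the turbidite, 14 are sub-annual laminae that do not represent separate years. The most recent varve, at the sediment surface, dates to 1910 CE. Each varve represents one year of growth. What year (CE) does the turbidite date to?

1077 CE

Between varve 107 and the sediment surface there are 954 − 107 = 847 varves.
Excluding 14 false varves: 847 − 14 = 833.
1910 − 833 = 1077 CE.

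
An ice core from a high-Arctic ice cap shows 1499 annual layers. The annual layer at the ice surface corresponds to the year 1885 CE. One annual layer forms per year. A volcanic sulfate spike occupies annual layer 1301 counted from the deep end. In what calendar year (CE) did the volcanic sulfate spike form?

Between annual layer 1301 and the ice surface there are 1499 − 1301 = 198 annual layers.
Counting back 198 years from 1885 CE places the volcanic sulfate spike in 1885 − 198 = 1687 CE.

1687 CE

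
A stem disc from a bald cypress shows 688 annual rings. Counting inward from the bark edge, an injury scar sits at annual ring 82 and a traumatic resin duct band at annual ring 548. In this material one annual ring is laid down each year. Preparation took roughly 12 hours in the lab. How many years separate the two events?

466 yr

Separation: 548 − 82 = 466 annual rings.
That is 466 years at one annual ring per year.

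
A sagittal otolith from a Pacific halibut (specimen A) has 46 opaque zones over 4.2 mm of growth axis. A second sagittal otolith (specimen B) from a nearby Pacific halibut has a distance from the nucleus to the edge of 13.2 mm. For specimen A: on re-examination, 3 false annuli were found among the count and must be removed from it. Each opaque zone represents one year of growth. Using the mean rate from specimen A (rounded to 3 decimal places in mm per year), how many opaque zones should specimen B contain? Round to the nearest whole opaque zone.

135 opaque zones

Specimen A: correcting the raw count gives 46 − 3 = 43 true opaque zones.
A: Mean rate = 4.2 mm / 43 years ≈ 0.098 mm per year.
B spans 13.2 / 0.098 = 134.69 years ≈ 135 opaque zones.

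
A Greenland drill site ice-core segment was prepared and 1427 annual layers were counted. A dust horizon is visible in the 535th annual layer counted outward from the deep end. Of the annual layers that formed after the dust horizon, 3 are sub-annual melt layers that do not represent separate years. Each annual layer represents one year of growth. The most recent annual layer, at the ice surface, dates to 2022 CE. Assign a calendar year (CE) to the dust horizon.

1427 − 535 = 892 annual layers lie beyond the dust horizon toward the ice surface.
892 − 3 false = 889 true annual layers after the dust horizon.
2022 − 889 = 1133 CE.

1133 CE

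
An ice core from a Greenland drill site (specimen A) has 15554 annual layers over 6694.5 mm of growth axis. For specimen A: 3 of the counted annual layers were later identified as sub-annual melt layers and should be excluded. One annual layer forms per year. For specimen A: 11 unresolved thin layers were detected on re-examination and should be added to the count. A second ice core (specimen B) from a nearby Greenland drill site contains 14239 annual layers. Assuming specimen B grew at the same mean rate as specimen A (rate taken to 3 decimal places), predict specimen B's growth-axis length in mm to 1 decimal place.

Specimen A: after corrections the count is 15554 − 3 + 11 = 15562 annual layers.
A: Extension rate ≈ 6694.5 / 15562 = 0.430 mm/year.
Length of B = 0.430 × 14239 = 6122.8 mm.

6122.8 mm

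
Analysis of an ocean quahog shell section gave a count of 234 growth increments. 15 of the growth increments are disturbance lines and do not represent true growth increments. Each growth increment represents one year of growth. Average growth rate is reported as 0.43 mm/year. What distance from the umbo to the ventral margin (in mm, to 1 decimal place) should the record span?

94.2 mm

True growth increment count = 234 − 15 = 219.
Length ≈ 0.43 × 219 = 94.2 mm.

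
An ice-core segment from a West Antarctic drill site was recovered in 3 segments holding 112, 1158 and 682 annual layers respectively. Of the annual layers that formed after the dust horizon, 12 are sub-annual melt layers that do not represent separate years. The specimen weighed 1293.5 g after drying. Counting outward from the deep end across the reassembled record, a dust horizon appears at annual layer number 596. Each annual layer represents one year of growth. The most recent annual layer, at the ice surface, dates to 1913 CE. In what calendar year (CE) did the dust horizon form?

569 CE

Total annual layers = 112 + 1158 + 682 = 1952.
Between annual layer 596 and the ice surface there are 1952 − 596 = 1356 annual layers.
Excluding 12 false annual layers: 1356 − 12 = 1344.
1913 − 1344 = 569 CE.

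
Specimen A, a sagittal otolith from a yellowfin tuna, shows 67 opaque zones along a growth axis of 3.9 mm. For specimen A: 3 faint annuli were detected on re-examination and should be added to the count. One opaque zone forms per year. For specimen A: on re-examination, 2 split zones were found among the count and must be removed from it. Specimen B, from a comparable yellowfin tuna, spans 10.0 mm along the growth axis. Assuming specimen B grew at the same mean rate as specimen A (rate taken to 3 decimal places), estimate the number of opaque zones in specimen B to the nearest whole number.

Specimen A: after corrections the count is 67 − 2 + 3 = 68 opaque zones.
A: 3.9 mm over 68 years gives 3.9 / 68 ≈ 0.057 mm/yr.
B spans 10.0 / 0.057 = 175.44 years ≈ 175 opaque zones.

175 opaque zones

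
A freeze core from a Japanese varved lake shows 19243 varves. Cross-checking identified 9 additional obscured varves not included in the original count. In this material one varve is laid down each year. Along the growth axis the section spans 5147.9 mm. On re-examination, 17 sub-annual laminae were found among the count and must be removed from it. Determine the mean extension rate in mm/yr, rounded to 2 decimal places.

0.27 mm/yr

Adjusted count: 19243 − 17 + 9 = 19235 varves.
5147.9 mm over 19235 years gives 5147.9 / 19235 ≈ 0.27 mm/yr.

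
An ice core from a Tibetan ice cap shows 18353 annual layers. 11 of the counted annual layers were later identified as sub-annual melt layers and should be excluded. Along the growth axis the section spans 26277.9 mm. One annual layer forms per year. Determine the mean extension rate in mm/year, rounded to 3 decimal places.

Correcting the raw count gives 18353 − 11 = 18342 true annual layers.
26277.9 mm over 18342 years gives 26277.9 / 18342 ≈ 1.433 mm/year.

1.433 mm/year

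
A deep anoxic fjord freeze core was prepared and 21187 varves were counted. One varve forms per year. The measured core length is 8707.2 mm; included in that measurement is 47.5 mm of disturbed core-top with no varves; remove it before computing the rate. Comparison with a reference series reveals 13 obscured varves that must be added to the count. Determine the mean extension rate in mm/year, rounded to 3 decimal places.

Correcting the raw count gives 21187 + 13 = 21200 true varves.
Removing the 47.5 mm offcut leaves 8707.2 − 47.5 = 8659.7 mm.
Extension rate ≈ 8659.7 / 21200 = 0.408 mm/year.

0.408 mm/year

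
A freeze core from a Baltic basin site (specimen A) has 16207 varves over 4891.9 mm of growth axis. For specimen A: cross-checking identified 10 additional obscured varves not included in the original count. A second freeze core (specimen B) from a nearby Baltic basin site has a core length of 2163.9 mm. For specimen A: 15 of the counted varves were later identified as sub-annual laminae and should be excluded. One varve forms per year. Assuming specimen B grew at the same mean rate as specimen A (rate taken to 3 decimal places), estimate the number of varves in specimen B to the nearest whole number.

7165 varves

Specimen A: adjusted count: 16207 − 15 + 10 = 16202 varves.
A: Mean rate = 4891.9 mm / 16202 years ≈ 0.302 mm per year.
For B, 2163.9 / 0.302 = 7165.23 years ≈ 7165 varves.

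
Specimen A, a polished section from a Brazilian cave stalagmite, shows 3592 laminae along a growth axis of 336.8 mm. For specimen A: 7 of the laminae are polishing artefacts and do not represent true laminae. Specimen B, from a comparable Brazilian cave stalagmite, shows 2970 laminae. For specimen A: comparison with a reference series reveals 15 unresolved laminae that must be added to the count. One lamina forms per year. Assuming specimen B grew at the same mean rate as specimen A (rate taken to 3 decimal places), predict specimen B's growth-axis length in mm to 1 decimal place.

279.2 mm

Specimen A: correcting the raw count gives 3592 − 7 + 15 = 3600 true laminae.
A: Extension rate ≈ 336.8 / 3600 = 0.094 mm/year.
B's length ≈ 0.094 × 2970 = 279.2 mm.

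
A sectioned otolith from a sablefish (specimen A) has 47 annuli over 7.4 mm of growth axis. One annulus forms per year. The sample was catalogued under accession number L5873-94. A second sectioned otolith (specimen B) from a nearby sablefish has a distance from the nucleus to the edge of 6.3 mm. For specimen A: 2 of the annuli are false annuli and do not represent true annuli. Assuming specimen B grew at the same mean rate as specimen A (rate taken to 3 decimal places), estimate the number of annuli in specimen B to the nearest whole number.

38 annuli

Specimen A: after corrections the count is 47 − 2 = 45 annuli.
A: Extension rate ≈ 7.4 / 45 = 0.164 mm/yr.
Specimen B: 6.3 mm / 0.164 mm per year = 38.41 years ≈ 38 annuli.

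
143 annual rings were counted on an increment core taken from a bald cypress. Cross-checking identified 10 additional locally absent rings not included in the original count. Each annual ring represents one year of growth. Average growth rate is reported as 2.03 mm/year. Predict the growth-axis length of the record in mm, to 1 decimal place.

310.6 mm

After corrections the count is 143 + 10 = 153 annual rings.
153 years at 2.03 mm/year gives 2.03 × 153 = 310.6 mm.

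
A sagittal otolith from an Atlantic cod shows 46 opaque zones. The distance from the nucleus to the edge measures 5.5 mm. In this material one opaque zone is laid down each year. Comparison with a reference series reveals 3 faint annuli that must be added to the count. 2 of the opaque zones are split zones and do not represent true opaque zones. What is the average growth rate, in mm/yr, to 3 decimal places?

0.117 mm/yr

After corrections the count is 46 − 2 + 3 = 47 opaque zones.
Extension rate ≈ 5.5 / 47 = 0.117 mm/yr.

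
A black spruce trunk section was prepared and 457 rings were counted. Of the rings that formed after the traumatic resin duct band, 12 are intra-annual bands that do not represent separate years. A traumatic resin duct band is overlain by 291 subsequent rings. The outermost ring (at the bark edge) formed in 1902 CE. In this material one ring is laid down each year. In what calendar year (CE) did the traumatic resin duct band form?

1623 CE

291 rings formed after the traumatic resin duct band.
291 − 12 false = 279 true rings after the traumatic resin duct band.
The ring at the bark edge is 1902 CE, so the traumatic resin duct band dates to 1902 − 279 = 1623 CE.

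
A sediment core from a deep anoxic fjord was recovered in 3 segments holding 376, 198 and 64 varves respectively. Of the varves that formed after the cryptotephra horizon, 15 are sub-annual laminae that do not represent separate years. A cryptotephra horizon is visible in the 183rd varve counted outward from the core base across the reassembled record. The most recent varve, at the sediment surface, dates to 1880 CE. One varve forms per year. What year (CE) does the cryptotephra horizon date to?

Total varves = 376 + 198 + 64 = 638.
The cryptotephra horizon sits at varve 183 from the core base, so 638 − 183 = 455 varves formed after it.
Removing the 15 false varves leaves 455 − 15 = 440 true varves beyond the cryptotephra horizon.
Counting back 440 years from 1880 CE places the cryptotephra horizon in 1880 − 440 = 1440 CE.

1440 CE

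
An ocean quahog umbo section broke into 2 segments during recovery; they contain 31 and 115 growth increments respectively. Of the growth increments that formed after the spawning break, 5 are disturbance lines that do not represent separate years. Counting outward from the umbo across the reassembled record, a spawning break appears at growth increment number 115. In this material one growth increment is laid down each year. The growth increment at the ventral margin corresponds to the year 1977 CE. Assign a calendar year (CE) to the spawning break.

Total growth increments = 31 + 115 = 146.
The spawning break sits at growth increment 115 from the umbo, so 146 − 115 = 31 growth increments formed after it.
Removing the 5 false growth increments leaves 31 − 5 = 26 true growth increments beyond the spawning break.
1977 − 26 = 1951 CE.

1951 CE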